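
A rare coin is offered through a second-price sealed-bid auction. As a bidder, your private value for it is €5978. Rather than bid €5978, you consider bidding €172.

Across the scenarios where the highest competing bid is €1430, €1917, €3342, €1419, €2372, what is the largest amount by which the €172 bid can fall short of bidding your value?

€1430: truthful gives €4548, deviation gives €0 → loss €4548.
€1917: truthful gives €4061, deviation gives €0 → loss €4061.
€3342: truthful gives €2636, deviation gives €0 → loss €2636.
€1419: truthful gives €4559, deviation gives €0 → loss €4559.
€2372: truthful gives €3606, deviation gives €0 → loss €3606.
Maximum loss: €4559.

€4559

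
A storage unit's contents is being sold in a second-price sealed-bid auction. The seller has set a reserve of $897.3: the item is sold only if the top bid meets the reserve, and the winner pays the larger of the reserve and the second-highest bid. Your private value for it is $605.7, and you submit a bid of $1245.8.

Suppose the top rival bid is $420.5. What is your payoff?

−$291.6

Your bid $1245.8 is the highest and exceeds the reserve.
Price = max(second-highest bid, reserve) = max($420.5, $897.3) = $897.3.
Payoff = $605.7 − $897.3 = −$291.6.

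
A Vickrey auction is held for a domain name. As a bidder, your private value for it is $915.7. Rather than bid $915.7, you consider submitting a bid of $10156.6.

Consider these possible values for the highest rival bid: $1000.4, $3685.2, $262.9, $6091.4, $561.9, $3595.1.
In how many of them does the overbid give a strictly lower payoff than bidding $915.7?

The deviation hurts exactly when the highest competing bid lies strictly between $915.7 and $10156.6 — overbidding then wins at a price above your value.
$1000.4: inside the interval → strictly worse (loss $84.7).
$3685.2: inside the interval → strictly worse (loss $2769.5).
$262.9: below both → same outcome either way.
$6091.4: inside the interval → strictly worse (loss $5175.7).
$561.9: below both → same outcome either way.
$3595.1: inside the interval → strictly worse (loss $2679.4).
Count: 4.

4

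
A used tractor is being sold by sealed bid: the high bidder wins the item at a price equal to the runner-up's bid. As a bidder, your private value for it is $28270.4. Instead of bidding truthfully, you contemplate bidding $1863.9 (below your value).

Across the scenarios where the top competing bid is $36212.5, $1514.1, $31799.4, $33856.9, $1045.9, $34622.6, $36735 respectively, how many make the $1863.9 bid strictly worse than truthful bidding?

0

The deviation hurts exactly when the highest competing bid lies strictly between $1863.9 and $28270.4 — underbidding then forfeits a profitable win.
$36212.5: above both → same outcome either way.
$1514.1: below both → same outcome either way.
$31799.4: above both → same outcome either way.
$33856.9: above both → same outcome either way.
$1045.9: below both → same outcome either way.
$34622.6: above both → same outcome either way.
$36735: above both → same outcome either way.
Count: 0.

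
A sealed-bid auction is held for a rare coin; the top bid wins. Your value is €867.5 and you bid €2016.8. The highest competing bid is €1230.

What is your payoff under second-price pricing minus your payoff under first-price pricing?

€786.8

You have the highest bid, so you win under either rule.
Second-price: pay €1230 → payoff −€362.5.
First-price: pay your own bid €2016.8 → payoff −€1149.3.
Difference = −€362.5 − (−€1149.3) = €786.8.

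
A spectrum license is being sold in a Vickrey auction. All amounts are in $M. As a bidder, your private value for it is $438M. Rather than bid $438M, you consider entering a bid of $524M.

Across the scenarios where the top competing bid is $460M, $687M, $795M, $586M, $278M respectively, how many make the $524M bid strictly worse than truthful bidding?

The deviation hurts exactly when the highest competing bid lies strictly between $438M and $524M — overbidding then wins at a price above your value.
$460M: inside the interval → strictly worse (loss $22M).
$687M: above both → same outcome either way.
$795M: above both → same outcome either way.
$586M: above both → same outcome either way.
$278M: below both → same outcome either way.
Count: 1.

1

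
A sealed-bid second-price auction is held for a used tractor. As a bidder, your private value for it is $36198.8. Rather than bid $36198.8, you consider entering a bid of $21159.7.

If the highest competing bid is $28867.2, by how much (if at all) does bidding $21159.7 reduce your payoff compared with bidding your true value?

$7331.6

Bidding your value $36198.8: you win (since $36198.8 > $28867.2) and pay $28867.2. Payoff $7331.6.
Bidding $21159.7: you lose. Payoff $0.
The competing bid $28867.2 lies between your shaded bid and your value, so underbidding forfeits an item you could have won at a profitable price.
Loss from deviating = $7331.6 − ($0) = $7331.6.
Truthful bidding weakly dominates here: raising your bid can only win items priced above your value, and lowering it can only forfeit items priced below.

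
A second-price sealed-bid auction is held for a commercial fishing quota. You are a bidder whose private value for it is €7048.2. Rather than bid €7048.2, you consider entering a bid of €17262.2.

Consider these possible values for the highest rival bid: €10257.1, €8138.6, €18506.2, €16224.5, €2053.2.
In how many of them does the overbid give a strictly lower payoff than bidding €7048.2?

The deviation hurts exactly when the highest competing bid lies strictly between €7048.2 and €17262.2 — overbidding then wins at a price above your value.
€10257.1: inside the interval → strictly worse (loss €3208.9).
€8138.6: inside the interval → strictly worse (loss €1090.4).
€18506.2: above both → same outcome either way.
€16224.5: inside the interval → strictly worse (loss €9176.3).
€2053.2: below both → same outcome either way.
Count: 3.

3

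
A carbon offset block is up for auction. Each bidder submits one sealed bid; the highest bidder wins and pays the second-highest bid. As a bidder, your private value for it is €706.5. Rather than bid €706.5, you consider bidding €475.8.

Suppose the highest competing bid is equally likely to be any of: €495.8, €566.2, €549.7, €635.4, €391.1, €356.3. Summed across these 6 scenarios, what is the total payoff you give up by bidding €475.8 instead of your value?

The deviation costs you only when the competing bid falls strictly between €475.8 and €706.5; elsewhere both bids give the same outcome.
€495.8: truthful payoff €210.7, deviation payoff €0 → loss €210.7.
€566.2: truthful payoff €140.3, deviation payoff €0 → loss €140.3.
€549.7: truthful payoff €156.8, deviation payoff €0 → loss €156.8.
€635.4: truthful payoff €71.1, deviation payoff €0 → loss €71.1.
€391.1: outcomes coincide → loss €0.
€356.3: outcomes coincide → loss €0.
Total loss = €210.7 + €140.3 + €156.8 + €71.1 = €578.9.

€578.9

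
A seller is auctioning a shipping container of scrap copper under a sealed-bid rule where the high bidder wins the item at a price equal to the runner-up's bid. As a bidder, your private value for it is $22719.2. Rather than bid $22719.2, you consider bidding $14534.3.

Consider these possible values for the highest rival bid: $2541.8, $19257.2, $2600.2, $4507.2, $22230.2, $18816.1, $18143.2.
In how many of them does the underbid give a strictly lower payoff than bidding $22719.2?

The deviation hurts exactly when the highest competing bid lies strictly between $14534.3 and $22719.2 — underbidding then forfeits a profitable win.
$2541.8: below both → same outcome either way.
$19257.2: inside the interval → strictly worse (loss $3462).
$2600.2: below both → same outcome either way.
$4507.2: below both → same outcome either way.
$22230.2: inside the interval → strictly worse (loss $489).
$18816.1: inside the interval → strictly worse (loss $3903.1).
$18143.2: inside the interval → strictly worse (loss $4576).
Count: 4.

4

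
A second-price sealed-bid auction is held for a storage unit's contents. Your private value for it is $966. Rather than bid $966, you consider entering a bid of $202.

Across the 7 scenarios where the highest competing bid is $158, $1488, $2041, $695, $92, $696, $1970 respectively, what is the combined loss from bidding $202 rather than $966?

The deviation costs you only when the competing bid falls strictly between $202 and $966; elsewhere both bids give the same outcome.
$158: outcomes coincide → loss $0.
$1488: outcomes coincide → loss $0.
$2041: outcomes coincide → loss $0.
$695: truthful payoff $271, deviation payoff $0 → loss $271.
$92: outcomes coincide → loss $0.
$696: truthful payoff $270, deviation payoff $0 → loss $270.
$1970: outcomes coincide → loss $0.
Total loss = $271 + $270 = $541.

$541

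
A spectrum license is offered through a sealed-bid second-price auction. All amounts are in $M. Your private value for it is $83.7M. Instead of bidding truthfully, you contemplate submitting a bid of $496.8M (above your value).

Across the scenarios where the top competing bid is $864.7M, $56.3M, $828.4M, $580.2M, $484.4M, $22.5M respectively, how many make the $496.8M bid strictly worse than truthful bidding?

1

The deviation hurts exactly when the highest competing bid lies strictly between $83.7M and $496.8M — overbidding then wins at a price above your value.
$864.7M: above both → same outcome either way.
$56.3M: below both → same outcome either way.
$828.4M: above both → same outcome either way.
$580.2M: above both → same outcome either way.
$484.4M: inside the interval → strictly worse (loss $400.7M).
$22.5M: below both → same outcome either way.
Count: 1.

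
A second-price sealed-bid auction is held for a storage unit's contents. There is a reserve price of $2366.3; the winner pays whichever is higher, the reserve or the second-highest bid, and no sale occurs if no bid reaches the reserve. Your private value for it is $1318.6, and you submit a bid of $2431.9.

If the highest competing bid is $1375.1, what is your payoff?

Your bid $2431.9 is the highest and exceeds the reserve.
Price = max(second-highest bid, reserve) = max($1375.1, $2366.3) = $2366.3.
Payoff = $1318.6 − $2366.3 = −$1047.7.

−$1047.7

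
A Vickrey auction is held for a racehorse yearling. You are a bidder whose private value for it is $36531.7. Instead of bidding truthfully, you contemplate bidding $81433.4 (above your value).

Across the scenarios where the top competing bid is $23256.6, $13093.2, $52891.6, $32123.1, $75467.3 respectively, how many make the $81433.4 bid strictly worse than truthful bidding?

The deviation hurts exactly when the highest competing bid lies strictly between $36531.7 and $81433.4 — overbidding then wins at a price above your value.
$23256.6: below both → same outcome either way.
$13093.2: below both → same outcome either way.
$52891.6: inside the interval → strictly worse (loss $16359.9).
$32123.1: below both → same outcome either way.
$75467.3: inside the interval → strictly worse (loss $38935.6).
Count: 2.

2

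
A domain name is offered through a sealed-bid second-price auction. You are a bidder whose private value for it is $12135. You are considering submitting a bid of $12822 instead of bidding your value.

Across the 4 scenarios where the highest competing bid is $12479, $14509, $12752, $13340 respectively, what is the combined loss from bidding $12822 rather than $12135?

$961

The deviation costs you only when the competing bid falls strictly between $12135 and $12822; elsewhere both bids give the same outcome.
$12479: truthful payoff $0, deviation payoff −$344 → loss $344.
$14509: outcomes coincide → loss $0.
$12752: truthful payoff $0, deviation payoff −$617 → loss $617.
$13340: outcomes coincide → loss $0.
Total loss = $344 + $617 = $961.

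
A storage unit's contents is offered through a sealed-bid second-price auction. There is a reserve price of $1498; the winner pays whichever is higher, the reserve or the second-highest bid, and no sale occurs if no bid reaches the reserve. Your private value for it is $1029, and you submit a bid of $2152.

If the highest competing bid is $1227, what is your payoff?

Your bid $2152 is the highest and exceeds the reserve.
Price = max(second-highest bid, reserve) = max($1227, $1498) = $1498.
Payoff = $1029 − $1498 = −$469.

−$469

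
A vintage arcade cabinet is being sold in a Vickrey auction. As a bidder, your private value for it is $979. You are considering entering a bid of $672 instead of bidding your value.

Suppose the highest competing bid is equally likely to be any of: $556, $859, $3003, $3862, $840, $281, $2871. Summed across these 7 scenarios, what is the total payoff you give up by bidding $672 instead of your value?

$259

The deviation costs you only when the competing bid falls strictly between $672 and $979; elsewhere both bids give the same outcome.
$556: outcomes coincide → loss $0.
$859: truthful payoff $120, deviation payoff $0 → loss $120.
$3003: outcomes coincide → loss $0.
$3862: outcomes coincide → loss $0.
$840: truthful payoff $139, deviation payoff $0 → loss $139.
$281: outcomes coincide → loss $0.
$2871: outcomes coincide → loss $0.
Total loss = $120 + $139 = $259.
In a second-price auction your bid sets only whether you win, not what you pay, so bidding your true value is weakly dominant.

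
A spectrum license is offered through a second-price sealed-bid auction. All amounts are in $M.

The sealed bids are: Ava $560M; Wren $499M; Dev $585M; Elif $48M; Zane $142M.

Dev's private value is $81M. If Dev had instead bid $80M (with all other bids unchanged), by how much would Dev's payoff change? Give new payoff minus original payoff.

The highest bid among the other bidders is $560M; Dev's bid doesn't change that.
Original bid $585M: Dev is highest, pays the top rival bid $560M; payoff $81M − $560M = −$479M.
Alternative bid $80M: Dev is not highest (top rival bid is $560M); payoff $0M.
Change in payoff = $0M − (−$479M) = $479M.

$479M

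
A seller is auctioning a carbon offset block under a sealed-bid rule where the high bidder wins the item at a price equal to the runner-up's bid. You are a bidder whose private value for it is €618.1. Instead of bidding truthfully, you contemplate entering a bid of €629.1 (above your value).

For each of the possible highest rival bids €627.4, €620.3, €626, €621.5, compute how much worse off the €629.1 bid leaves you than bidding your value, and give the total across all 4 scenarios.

€22.8

The deviation costs you only when the competing bid falls strictly between €618.1 and €629.1; elsewhere both bids give the same outcome.
€627.4: truthful payoff €0, deviation payoff −€9.3 → loss €9.3.
€620.3: truthful payoff €0, deviation payoff −€2.2 → loss €2.2.
€626: truthful payoff €0, deviation payoff −€7.9 → loss €7.9.
€621.5: truthful payoff €0, deviation payoff −€3.4 → loss €3.4.
Total loss = €9.3 + €2.2 + €7.9 + €3.4 = €22.8.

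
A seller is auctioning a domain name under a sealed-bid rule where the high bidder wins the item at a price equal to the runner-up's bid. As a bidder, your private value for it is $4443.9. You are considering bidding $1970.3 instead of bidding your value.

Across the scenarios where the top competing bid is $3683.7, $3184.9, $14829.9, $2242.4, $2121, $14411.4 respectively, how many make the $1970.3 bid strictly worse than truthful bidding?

The deviation hurts exactly when the highest competing bid lies strictly between $1970.3 and $4443.9 — underbidding then forfeits a profitable win.
$3683.7: inside the interval → strictly worse (loss $760.2).
$3184.9: inside the interval → strictly worse (loss $1259).
$14829.9: above both → same outcome either way.
$2242.4: inside the interval → strictly worse (loss $2201.5).
$2121: inside the interval → strictly worse (loss $2322.9).
$14411.4: above both → same outcome either way.
Count: 4.

4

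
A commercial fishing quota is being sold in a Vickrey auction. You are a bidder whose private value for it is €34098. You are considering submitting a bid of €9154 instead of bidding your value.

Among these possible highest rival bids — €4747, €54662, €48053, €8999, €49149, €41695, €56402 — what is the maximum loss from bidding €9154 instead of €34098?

€0

€4747: same outcome either way → loss €0.
€54662: same outcome either way → loss €0.
€48053: same outcome either way → loss €0.
€8999: same outcome either way → loss €0.
€49149: same outcome either way → loss €0.
€41695: same outcome either way → loss €0.
€56402: same outcome either way → loss €0.
Maximum loss: €0.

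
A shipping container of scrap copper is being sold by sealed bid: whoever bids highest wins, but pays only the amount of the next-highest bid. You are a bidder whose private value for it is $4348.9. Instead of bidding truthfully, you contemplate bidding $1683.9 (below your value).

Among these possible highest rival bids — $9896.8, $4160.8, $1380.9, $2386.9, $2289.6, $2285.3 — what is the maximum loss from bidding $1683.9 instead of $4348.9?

$2063.6

$9896.8: same outcome either way → loss $0.
$4160.8: truthful gives $188.1, deviation gives $0 → loss $188.1.
$1380.9: same outcome either way → loss $0.
$2386.9: truthful gives $1962, deviation gives $0 → loss $1962.
$2289.6: truthful gives $2059.3, deviation gives $0 → loss $2059.3.
$2285.3: truthful gives $2063.6, deviation gives $0 → loss $2063.6.
Maximum loss: $2063.6.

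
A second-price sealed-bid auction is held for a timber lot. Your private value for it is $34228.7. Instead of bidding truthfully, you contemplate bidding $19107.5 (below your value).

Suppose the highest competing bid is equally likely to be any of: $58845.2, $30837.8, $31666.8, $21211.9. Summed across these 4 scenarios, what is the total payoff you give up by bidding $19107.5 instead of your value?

The deviation costs you only when the competing bid falls strictly between $19107.5 and $34228.7; elsewhere both bids give the same outcome.
$58845.2: outcomes coincide → loss $0.
$30837.8: truthful payoff $3390.9, deviation payoff $0 → loss $3390.9.
$31666.8: truthful payoff $2561.9, deviation payoff $0 → loss $2561.9.
$21211.9: truthful payoff $13016.8, deviation payoff $0 → loss $13016.8.
Total loss = $3390.9 + $2561.9 + $13016.8 = $18969.6.
Truthful bidding weakly dominates here: raising your bid can only win items priced above your value, and lowering it can only forfeit items priced below.

$18969.6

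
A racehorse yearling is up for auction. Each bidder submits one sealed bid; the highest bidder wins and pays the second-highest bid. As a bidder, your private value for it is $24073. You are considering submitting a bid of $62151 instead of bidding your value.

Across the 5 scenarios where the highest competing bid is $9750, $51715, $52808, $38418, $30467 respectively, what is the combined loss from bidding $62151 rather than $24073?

The deviation costs you only when the competing bid falls strictly between $24073 and $62151; elsewhere both bids give the same outcome.
$9750: outcomes coincide → loss $0.
$51715: truthful payoff $0, deviation payoff −$27642 → loss $27642.
$52808: truthful payoff $0, deviation payoff −$28735 → loss $28735.
$38418: truthful payoff $0, deviation payoff −$14345 → loss $14345.
$30467: truthful payoff $0, deviation payoff −$6394 → loss $6394.
Total loss = $27642 + $28735 + $14345 + $6394 = $77116.
Because the price is fixed by the runner-up's bid, deviating from your value can only change a good outcome into a bad one — never the reverse.

$77116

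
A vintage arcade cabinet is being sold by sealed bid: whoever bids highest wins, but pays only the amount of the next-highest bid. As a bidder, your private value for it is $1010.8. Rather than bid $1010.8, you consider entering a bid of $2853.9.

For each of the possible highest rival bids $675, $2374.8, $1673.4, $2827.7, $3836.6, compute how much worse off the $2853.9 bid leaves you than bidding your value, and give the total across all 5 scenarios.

$3843.5

The deviation costs you only when the competing bid falls strictly between $1010.8 and $2853.9; elsewhere both bids give the same outcome.
$675: outcomes coincide → loss $0.
$2374.8: truthful payoff $0, deviation payoff −$1364 → loss $1364.
$1673.4: truthful payoff $0, deviation payoff −$662.6 → loss $662.6.
$2827.7: truthful payoff $0, deviation payoff −$1816.9 → loss $1816.9.
$3836.6: outcomes coincide → loss $0.
Total loss = $1364 + $662.6 + $1816.9 = $3843.5.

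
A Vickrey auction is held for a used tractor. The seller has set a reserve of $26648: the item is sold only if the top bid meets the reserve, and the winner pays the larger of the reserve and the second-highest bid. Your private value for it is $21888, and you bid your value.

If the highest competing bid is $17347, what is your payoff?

$0

Your bid $21888 is the highest bid but falls below the reserve $26648, so the item goes unsold. Payoff $0.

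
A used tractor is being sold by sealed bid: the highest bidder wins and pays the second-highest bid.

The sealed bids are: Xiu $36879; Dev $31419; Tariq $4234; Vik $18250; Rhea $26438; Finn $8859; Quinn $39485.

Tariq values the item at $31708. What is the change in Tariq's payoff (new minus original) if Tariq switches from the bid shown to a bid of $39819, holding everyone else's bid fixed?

The highest bid among the other bidders is $39485; Tariq's bid doesn't change that.
Original bid $4234: Tariq is not highest (top rival bid is $39485); payoff $0.
Alternative bid $39819: Tariq is highest, pays the top rival bid $39485; payoff $31708 − $39485 = −$7777.
Change in payoff = −$7777 − ($0) = −$7777.

−$7777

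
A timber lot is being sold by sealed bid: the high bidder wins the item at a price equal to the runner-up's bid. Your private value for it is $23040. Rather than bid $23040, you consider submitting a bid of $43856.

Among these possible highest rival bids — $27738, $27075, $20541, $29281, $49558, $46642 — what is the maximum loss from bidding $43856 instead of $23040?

$6241

$27738: truthful gives $0, deviation gives −$4698 → loss $4698.
$27075: truthful gives $0, deviation gives −$4035 → loss $4035.
$20541: same outcome either way → loss $0.
$29281: truthful gives $0, deviation gives −$6241 → loss $6241.
$49558: same outcome either way → loss $0.
$46642: same outcome either way → loss $0.
Maximum loss: $6241.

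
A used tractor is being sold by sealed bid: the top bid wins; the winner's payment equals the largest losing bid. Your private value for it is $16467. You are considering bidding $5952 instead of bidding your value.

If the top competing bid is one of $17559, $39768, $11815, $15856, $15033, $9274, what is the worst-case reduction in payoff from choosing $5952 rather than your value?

$7193

$17559: same outcome either way → loss $0.
$39768: same outcome either way → loss $0.
$11815: truthful gives $4652, deviation gives $0 → loss $4652.
$15856: truthful gives $611, deviation gives $0 → loss $611.
$15033: truthful gives $1434, deviation gives $0 → loss $1434.
$9274: truthful gives $7193, deviation gives $0 → loss $7193.
Maximum loss: $7193.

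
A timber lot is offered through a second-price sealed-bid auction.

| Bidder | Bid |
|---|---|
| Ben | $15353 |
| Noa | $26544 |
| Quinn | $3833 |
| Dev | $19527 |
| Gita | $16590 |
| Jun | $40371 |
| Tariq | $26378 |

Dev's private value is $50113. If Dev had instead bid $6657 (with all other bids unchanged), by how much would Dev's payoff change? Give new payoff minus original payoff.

$0

The highest bid among the other bidders is $40371; Dev's bid doesn't change that.
Original bid $19527: Dev is not highest (top rival bid is $40371); payoff $0.
Alternative bid $6657: Dev is not highest (top rival bid is $40371); payoff $0.
Change in payoff = $0 − ($0) = $0.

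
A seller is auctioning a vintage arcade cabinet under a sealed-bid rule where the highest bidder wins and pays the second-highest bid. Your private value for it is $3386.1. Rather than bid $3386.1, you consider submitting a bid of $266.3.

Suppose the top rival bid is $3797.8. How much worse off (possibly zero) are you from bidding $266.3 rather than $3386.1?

$0

Bidding your value $3386.1: you lose (since $3386.1 < $3797.8). Payoff $0.
Bidding $266.3: you lose. Payoff $0.
Difference = $0 − $0 = $0; both bids lead to the same outcome because the competing bid is above both your value and your alternative bid.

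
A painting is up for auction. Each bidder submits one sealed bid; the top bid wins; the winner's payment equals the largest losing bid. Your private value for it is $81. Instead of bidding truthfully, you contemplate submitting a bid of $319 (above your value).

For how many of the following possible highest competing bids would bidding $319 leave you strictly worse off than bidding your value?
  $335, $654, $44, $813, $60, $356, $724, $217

The deviation hurts exactly when the highest competing bid lies strictly between $81 and $319 — overbidding then wins at a price above your value.
$335: above both → same outcome either way.
$654: above both → same outcome either way.
$44: below both → same outcome either way.
$813: above both → same outcome either way.
$60: below both → same outcome either way.
$356: above both → same outcome either way.
$724: above both → same outcome either way.
$217: inside the interval → strictly worse (loss $136).
Count: 1.

1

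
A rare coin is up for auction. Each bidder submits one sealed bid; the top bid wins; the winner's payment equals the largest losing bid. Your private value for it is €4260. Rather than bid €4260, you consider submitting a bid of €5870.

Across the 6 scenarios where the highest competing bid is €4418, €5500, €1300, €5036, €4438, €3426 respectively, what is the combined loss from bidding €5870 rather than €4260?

€2352

The deviation costs you only when the competing bid falls strictly between €4260 and €5870; elsewhere both bids give the same outcome.
€4418: truthful payoff €0, deviation payoff −€158 → loss €158.
€5500: truthful payoff €0, deviation payoff −€1240 → loss €1240.
€1300: outcomes coincide → loss €0.
€5036: truthful payoff €0, deviation payoff −€776 → loss €776.
€4438: truthful payoff €0, deviation payoff −€178 → loss €178.
€3426: outcomes coincide → loss €0.
Total loss = €158 + €1240 + €776 + €178 = €2352.
In a second-price auction your bid sets only whether you win, not what you pay, so bidding your true value is weakly dominant.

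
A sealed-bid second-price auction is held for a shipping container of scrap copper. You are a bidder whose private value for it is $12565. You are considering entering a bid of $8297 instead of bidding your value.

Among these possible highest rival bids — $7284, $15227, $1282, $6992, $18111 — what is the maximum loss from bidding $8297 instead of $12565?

$0

$7284: same outcome either way → loss $0.
$15227: same outcome either way → loss $0.
$1282: same outcome either way → loss $0.
$6992: same outcome either way → loss $0.
$18111: same outcome either way → loss $0.
Maximum loss: $0.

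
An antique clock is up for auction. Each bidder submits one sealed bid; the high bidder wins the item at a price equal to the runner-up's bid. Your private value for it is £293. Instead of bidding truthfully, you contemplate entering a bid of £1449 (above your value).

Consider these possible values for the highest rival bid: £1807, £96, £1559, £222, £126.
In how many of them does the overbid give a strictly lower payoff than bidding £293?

The deviation hurts exactly when the highest competing bid lies strictly between £293 and £1449 — overbidding then wins at a price above your value.
£1807: above both → same outcome either way.
£96: below both → same outcome either way.
£1559: above both → same outcome either way.
£222: below both → same outcome either way.
£126: below both → same outcome either way.
Count: 0.

0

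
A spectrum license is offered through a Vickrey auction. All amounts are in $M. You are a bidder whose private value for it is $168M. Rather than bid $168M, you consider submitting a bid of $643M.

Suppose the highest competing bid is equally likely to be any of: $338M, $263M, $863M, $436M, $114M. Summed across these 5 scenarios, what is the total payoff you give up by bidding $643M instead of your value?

$533M

The deviation costs you only when the competing bid falls strictly between $168M and $643M; elsewhere both bids give the same outcome.
$338M: truthful payoff $0M, deviation payoff −$170M → loss $170M.
$263M: truthful payoff $0M, deviation payoff −$95M → loss $95M.
$863M: outcomes coincide → loss $0M.
$436M: truthful payoff $0M, deviation payoff −$268M → loss $268M.
$114M: outcomes coincide → loss $0M.
Total loss = $170M + $95M + $268M = $533M.
Truthful bidding weakly dominates here: raising your bid can only win items priced above your value, and lowering it can only forfeit items priced below.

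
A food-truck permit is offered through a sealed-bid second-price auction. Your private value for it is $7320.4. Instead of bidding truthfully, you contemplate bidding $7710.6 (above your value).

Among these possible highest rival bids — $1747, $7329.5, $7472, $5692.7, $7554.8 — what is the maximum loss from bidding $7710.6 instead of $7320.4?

$234.4

$1747: same outcome either way → loss $0.
$7329.5: truthful gives $0, deviation gives −$9.1 → loss $9.1.
$7472: truthful gives $0, deviation gives −$151.6 → loss $151.6.
$5692.7: same outcome either way → loss $0.
$7554.8: truthful gives $0, deviation gives −$234.4 → loss $234.4.
Maximum loss: $234.4.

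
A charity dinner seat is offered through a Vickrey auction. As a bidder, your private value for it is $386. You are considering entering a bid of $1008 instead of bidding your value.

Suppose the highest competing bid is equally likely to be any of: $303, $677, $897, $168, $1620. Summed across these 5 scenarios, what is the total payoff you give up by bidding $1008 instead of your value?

The deviation costs you only when the competing bid falls strictly between $386 and $1008; elsewhere both bids give the same outcome.
$303: outcomes coincide → loss $0.
$677: truthful payoff $0, deviation payoff −$291 → loss $291.
$897: truthful payoff $0, deviation payoff −$511 → loss $511.
$168: outcomes coincide → loss $0.
$1620: outcomes coincide → loss $0.
Total loss = $291 + $511 = $802.

$802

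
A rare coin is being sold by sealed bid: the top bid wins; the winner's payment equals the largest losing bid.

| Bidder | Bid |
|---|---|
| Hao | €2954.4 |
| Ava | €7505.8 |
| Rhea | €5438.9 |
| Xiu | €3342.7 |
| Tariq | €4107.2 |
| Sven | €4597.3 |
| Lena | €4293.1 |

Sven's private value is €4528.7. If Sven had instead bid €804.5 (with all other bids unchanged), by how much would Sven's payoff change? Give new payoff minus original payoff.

€0

The highest bid among the other bidders is €7505.8; Sven's bid doesn't change that.
Original bid €4597.3: Sven is not highest (top rival bid is €7505.8); payoff €0.
Alternative bid €804.5: Sven is not highest (top rival bid is €7505.8); payoff €0.
Change in payoff = €0 − (€0) = €0.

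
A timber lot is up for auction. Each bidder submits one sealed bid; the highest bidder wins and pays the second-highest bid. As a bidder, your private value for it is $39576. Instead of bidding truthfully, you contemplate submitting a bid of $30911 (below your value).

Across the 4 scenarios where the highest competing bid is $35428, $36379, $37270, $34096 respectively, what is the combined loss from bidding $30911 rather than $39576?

$15131

The deviation costs you only when the competing bid falls strictly between $30911 and $39576; elsewhere both bids give the same outcome.
$35428: truthful payoff $4148, deviation payoff $0 → loss $4148.
$36379: truthful payoff $3197, deviation payoff $0 → loss $3197.
$37270: truthful payoff $2306, deviation payoff $0 → loss $2306.
$34096: truthful payoff $5480, deviation payoff $0 → loss $5480.
Total loss = $4148 + $3197 + $2306 + $5480 = $15131.
Truthful bidding weakly dominates here: raising your bid can only win items priced above your value, and lowering it can only forfeit items priced below.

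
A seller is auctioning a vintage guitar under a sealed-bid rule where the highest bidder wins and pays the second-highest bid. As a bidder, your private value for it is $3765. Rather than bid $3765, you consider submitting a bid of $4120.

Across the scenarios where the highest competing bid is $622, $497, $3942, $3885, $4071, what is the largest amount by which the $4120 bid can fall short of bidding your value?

$306

$622: same outcome either way → loss $0.
$497: same outcome either way → loss $0.
$3942: truthful gives $0, deviation gives −$177 → loss $177.
$3885: truthful gives $0, deviation gives −$120 → loss $120.
$4071: truthful gives $0, deviation gives −$306 → loss $306.
Maximum loss: $306.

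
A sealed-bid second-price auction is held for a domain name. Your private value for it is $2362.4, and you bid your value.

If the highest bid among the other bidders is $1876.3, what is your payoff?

Your bid $2362.4 exceeds the highest competing bid $1876.3, so you win.
In a second-price auction the winner pays the second-highest bid, $1876.3.
Payoff = value − price = $2362.4 − $1876.3 = $486.1.

$486.1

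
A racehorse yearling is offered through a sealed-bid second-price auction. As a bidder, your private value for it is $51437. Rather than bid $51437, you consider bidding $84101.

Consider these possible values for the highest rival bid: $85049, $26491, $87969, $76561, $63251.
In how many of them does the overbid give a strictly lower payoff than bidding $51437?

The deviation hurts exactly when the highest competing bid lies strictly between $51437 and $84101 — overbidding then wins at a price above your value.
$85049: above both → same outcome either way.
$26491: below both → same outcome either way.
$87969: above both → same outcome either way.
$76561: inside the interval → strictly worse (loss $25124).
$63251: inside the interval → strictly worse (loss $11814).
Count: 2.

2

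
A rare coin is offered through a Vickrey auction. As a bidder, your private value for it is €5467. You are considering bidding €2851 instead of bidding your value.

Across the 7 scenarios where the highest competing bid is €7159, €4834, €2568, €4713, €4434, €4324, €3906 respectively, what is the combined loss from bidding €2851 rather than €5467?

The deviation costs you only when the competing bid falls strictly between €2851 and €5467; elsewhere both bids give the same outcome.
€7159: outcomes coincide → loss €0.
€4834: truthful payoff €633, deviation payoff €0 → loss €633.
€2568: outcomes coincide → loss €0.
€4713: truthful payoff €754, deviation payoff €0 → loss €754.
€4434: truthful payoff €1033, deviation payoff €0 → loss €1033.
€4324: truthful payoff €1143, deviation payoff €0 → loss €1143.
€3906: truthful payoff €1561, deviation payoff €0 → loss €1561.
Total loss = €633 + €754 + €1033 + €1143 + €1561 = €5124.
Truthful bidding weakly dominates here: raising your bid can only win items priced above your value, and lowering it can only forfeit items priced below.

€5124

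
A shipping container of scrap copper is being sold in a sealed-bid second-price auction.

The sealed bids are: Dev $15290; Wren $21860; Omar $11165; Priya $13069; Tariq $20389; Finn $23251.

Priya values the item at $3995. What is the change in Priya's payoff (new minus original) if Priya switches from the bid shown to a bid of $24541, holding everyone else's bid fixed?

−$19256

The highest bid among the other bidders is $23251; Priya's bid doesn't change that.
Original bid $13069: Priya is not highest (top rival bid is $23251); payoff $0.
Alternative bid $24541: Priya is highest, pays the top rival bid $23251; payoff $3995 − $23251 = −$19256.
Change in payoff = −$19256 − ($0) = −$19256.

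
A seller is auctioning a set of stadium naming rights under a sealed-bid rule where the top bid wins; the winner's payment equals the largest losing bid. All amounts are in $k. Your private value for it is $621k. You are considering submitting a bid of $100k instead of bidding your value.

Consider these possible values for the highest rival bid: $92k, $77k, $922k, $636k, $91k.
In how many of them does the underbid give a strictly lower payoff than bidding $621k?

The deviation hurts exactly when the highest competing bid lies strictly between $100k and $621k — underbidding then forfeits a profitable win.
$92k: below both → same outcome either way.
$77k: below both → same outcome either way.
$922k: above both → same outcome either way.
$636k: above both → same outcome either way.
$91k: below both → same outcome either way.
Count: 0.

0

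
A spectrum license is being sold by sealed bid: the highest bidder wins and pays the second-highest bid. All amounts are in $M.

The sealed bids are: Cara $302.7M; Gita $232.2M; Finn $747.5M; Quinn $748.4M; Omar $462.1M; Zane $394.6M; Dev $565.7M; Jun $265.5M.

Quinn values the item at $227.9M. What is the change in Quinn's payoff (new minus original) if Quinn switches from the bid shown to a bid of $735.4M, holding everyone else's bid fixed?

$519.6M

The highest bid among the other bidders is $747.5M; Quinn's bid doesn't change that.
Original bid $748.4M: Quinn is highest, pays the top rival bid $747.5M; payoff $227.9M − $747.5M = −$519.6M.
Alternative bid $735.4M: Quinn is not highest (top rival bid is $747.5M); payoff $0M.
Change in payoff = $0M − (−$519.6M) = $519.6M.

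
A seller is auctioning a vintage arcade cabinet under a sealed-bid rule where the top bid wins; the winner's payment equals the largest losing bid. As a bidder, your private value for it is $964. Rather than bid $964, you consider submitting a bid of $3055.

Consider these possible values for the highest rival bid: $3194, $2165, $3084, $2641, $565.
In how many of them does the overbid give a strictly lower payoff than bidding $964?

The deviation hurts exactly when the highest competing bid lies strictly between $964 and $3055 — overbidding then wins at a price above your value.
$3194: above both → same outcome either way.
$2165: inside the interval → strictly worse (loss $1201).
$3084: above both → same outcome either way.
$2641: inside the interval → strictly worse (loss $1677).
$565: below both → same outcome either way.
Count: 2.

2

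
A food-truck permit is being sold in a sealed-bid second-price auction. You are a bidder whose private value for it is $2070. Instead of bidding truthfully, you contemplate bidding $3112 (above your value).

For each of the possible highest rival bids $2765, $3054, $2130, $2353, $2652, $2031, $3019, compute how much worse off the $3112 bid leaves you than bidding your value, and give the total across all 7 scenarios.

$3553

The deviation costs you only when the competing bid falls strictly between $2070 and $3112; elsewhere both bids give the same outcome.
$2765: truthful payoff $0, deviation payoff −$695 → loss $695.
$3054: truthful payoff $0, deviation payoff −$984 → loss $984.
$2130: truthful payoff $0, deviation payoff −$60 → loss $60.
$2353: truthful payoff $0, deviation payoff −$283 → loss $283.
$2652: truthful payoff $0, deviation payoff −$582 → loss $582.
$2031: outcomes coincide → loss $0.
$3019: truthful payoff $0, deviation payoff −$949 → loss $949.
Total loss = $695 + $984 + $60 + $283 + $582 + $949 = $3553.
Because the price is fixed by the runner-up's bid, deviating from your value can only change a good outcome into a bad one — never the reverse.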